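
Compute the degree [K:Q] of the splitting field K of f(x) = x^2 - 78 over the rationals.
[K:Q] = 2

The polynomial x^2 - 78 is irreducible over Q since 78 is not a perfect square. Its splitting field is Q(sqrt(78)), which has degree 2 over Q.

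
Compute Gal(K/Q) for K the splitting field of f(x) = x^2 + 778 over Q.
Gal(K/Q) = Z/2Z (cyclic of order 2)

x^2 + 778 is irreducible over Q since -778 is not a rational square. The splitting field Q(sqrt(-778)) has degree 2 over Q, and its unique nontrivial automorphism is sqrt(-778) ↦ -sqrt(-778). Hence Gal(Q(sqrt(-778))/Q) = Z/2Z.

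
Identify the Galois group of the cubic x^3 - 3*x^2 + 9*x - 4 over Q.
Gal(K/Q) = S_3 (symmetric group of order 6)

Compute the discriminant of x^3 + (-3)*x^2 + (9)*x + (-4): Δ = -1107. Since Δ is not a rational square, the Galois group is not contained in A_3; it must be the full S_3 (irreducibility of the cubic rules out anything smaller).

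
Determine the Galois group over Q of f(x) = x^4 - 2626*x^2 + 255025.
Gal(K/Q) = Z/2Z (cyclic of order 2)

f factors as (x^2 - 101)(x^2 - 2525), so the splitting field is K = Q(sqrt(101), sqrt(2525)). The squarefree part of 101 is 101 and the squarefree part of 2525 is also 101, so sqrt(101) and sqrt(2525) are both rational multiples of sqrt(101). Hence Q(sqrt(101)) = Q(sqrt(2525)) = Q(sqrt(101)), and the splitting field collapses to a single degree-2 extension with Galois group Z/2Z.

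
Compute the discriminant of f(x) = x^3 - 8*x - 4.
Δ = 1616

For a depressed cubic x^3 + p x + q the discriminant is Δ = -4 p^3 - 27 q^2 = -4*(-8)^3 - 27*(-4)^2 = 2048 - 432 = 1616.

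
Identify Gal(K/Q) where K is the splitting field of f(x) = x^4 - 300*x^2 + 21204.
Gal(K/Q) = V_4 (Klein four-group, Z/2Z × Z/2Z)

f factors as (x^2 - 186)(x^2 - 114), so the splitting field is K = Q(sqrt(186), sqrt(114)). The elements 186, 114, 21204 are all non-squares in Q, so sqrt(186) and sqrt(114) generate independent quadratic extensions. Thus [K:Q] = 4 and Gal(K/Q) is generated by the two order-2 automorphisms sqrt(186) ↦ -sqrt(186) and sqrt(114) ↦ -sqrt(114), giving V_4.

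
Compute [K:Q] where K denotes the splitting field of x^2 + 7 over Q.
[K:Q] = 2

The discriminant of x^2 + (0)*x + (7) is b^2 - 4c = 0 - (28) = -28. Since -28 is not a perfect square in Q, the polynomial is irreducible over Q. Its two roots generate a degree-2 extension, so [K:Q] = 2.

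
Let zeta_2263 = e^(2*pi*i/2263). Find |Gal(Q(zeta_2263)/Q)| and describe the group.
|Gal(Q(zeta_2263)/Q)| = phi(2263) = 2160; group ≅ (Z/2263Z)^* ≅ Z/30Z × Z/72Z

The n-th cyclotomic polynomial Φ_2263(x) is the minimal polynomial of zeta_2263 over Q and has degree phi(2263) = 2160. So Q(zeta_2263) is a degree-2160 Galois extension with Galois group (Z/2263Z)^*. By CRT, (Z/2263Z)^* ≅ (Z/31Z)^* × (Z/73Z)^*. Each prime-power unit group is (Z/31Z)^* ≅ Z/30Z; (Z/73Z)^* ≅ Z/72Z. Hence Gal(Q(zeta_2263)/Q) ≅ Z/30Z × Z/72Z.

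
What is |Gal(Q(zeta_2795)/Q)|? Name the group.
|Gal(Q(zeta_2795)/Q)| = phi(2795) = 2016; group ≅ (Z/2795Z)^* ≅ Z/4Z × Z/12Z × Z/42Z

The n-th cyclotomic polynomial Φ_2795(x) is the minimal polynomial of zeta_2795 over Q and has degree phi(2795) = 2016. So Q(zeta_2795) is a degree-2016 Galois extension with Galois group (Z/2795Z)^*. By CRT, (Z/2795Z)^* ≅ (Z/5Z)^* × (Z/13Z)^* × (Z/43Z)^*. Each prime-power unit group is (Z/5Z)^* ≅ Z/4Z; (Z/13Z)^* ≅ Z/12Z; (Z/43Z)^* ≅ Z/42Z. Hence Gal(Q(zeta_2795)/Q) ≅ Z/4Z × Z/12Z × Z/42Z.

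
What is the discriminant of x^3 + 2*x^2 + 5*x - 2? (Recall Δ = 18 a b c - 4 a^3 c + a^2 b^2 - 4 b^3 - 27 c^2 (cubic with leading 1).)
Δ = -804

For x^3 + a x^2 + b x + c the discriminant is Δ = 18 a b c - 4 a^3 c + a^2 b^2 - 4 b^3 - 27 c^2.
Plug a = 2, b = 5, c = -2:
  18*(2)*(5)*(-2) - 4*(2)^3*(-2) + (2)^2*(5)^2 - 4*(5)^3 - 27*(-2)^2
  = -360 + (64) + 100 + (-500) + (-108)
  = -804.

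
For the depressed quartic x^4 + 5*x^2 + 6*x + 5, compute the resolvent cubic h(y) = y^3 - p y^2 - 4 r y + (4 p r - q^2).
h(y) = y^3 - 5*y^2 - 20*y + 64

Identify coefficients: p = 5, q = 6, r = 5.
Plug into h(y) = y^3 - p y^2 - 4 r y + (4 p r - q^2):
  h(y) = y^3 - (5) y^2 - 4*(5) y + (4*(5)*(5) - (6)^2)
       = y^3 + (-5) y^2 + (-20) y + (64).
Simplifying: h(y) = y^3 - 5*y^2 - 20*y + 64.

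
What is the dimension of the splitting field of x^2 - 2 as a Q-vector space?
[K:Q] = 2

The polynomial x^2 - 2 is irreducible over Q since 2 is not a perfect square. Its splitting field is Q(sqrt(2)), which has degree 2 over Q.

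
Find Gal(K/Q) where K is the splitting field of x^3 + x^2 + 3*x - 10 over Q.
Gal(K/Q) = S_3 (symmetric group of order 6)

Compute the discriminant of x^3 + (1)*x^2 + (3)*x + (-10): Δ = -3299. Since Δ is not a rational square, the Galois group is not contained in A_3; it must be the full S_3 (irreducibility of the cubic rules out anything smaller).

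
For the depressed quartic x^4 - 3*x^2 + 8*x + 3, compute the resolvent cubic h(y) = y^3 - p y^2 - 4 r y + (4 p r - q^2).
h(y) = y^3 + 3*y^2 - 12*y - 100

Identify coefficients: p = -3, q = 8, r = 3.
Plug into h(y) = y^3 - p y^2 - 4 r y + (4 p r - q^2):
  h(y) = y^3 - (-3) y^2 - 4*(3) y + (4*(-3)*(3) - (8)^2)
       = y^3 + (3) y^2 + (-12) y + (-100).
Simplifying: h(y) = y^3 + 3*y^2 - 12*y - 100.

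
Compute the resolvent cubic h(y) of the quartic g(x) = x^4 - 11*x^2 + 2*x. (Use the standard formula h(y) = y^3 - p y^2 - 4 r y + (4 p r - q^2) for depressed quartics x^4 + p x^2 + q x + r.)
h(y) = y^3 + 11*y^2 - 4

Identify coefficients: p = -11, q = 2, r = 0.
Plug into h(y) = y^3 - p y^2 - 4 r y + (4 p r - q^2):
  h(y) = y^3 - (-11) y^2 - 4*(0) y + (4*(-11)*(0) - (2)^2)
       = y^3 + (11) y^2 + (0) y + (-4).
Simplifying: h(y) = y^3 + 11*y^2 - 4.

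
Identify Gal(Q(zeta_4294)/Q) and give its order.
|Gal(Q(zeta_4294)/Q)| = phi(4294) = 2016; group ≅ (Z/4294Z)^* ≅ Z/18Z × Z/112Z

The n-th cyclotomic polynomial Φ_4294(x) is the minimal polynomial of zeta_4294 over Q and has degree phi(4294) = 2016. So Q(zeta_4294) is a degree-2016 Galois extension with Galois group (Z/4294Z)^*. By CRT, (Z/4294Z)^* ≅ (Z/2Z)^* × (Z/19Z)^* × (Z/113Z)^*. Each prime-power unit group is (Z/2Z)^* ≅ trivial group (order 1); (Z/19Z)^* ≅ Z/18Z; (Z/113Z)^* ≅ Z/112Z. Hence Gal(Q(zeta_4294)/Q) ≅ Z/18Z × Z/112Z.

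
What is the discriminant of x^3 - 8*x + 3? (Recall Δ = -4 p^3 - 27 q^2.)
Δ = 1805

For a depressed cubic x^3 + p x + q the discriminant is Δ = -4 p^3 - 27 q^2 = -4*(-8)^3 - 27*(3)^2 = 2048 - 243 = 1805.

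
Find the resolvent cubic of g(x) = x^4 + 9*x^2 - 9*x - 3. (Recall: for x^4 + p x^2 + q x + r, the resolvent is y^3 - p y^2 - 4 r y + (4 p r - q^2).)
h(y) = y^3 - 9*y^2 + 12*y - 189

Identify coefficients: p = 9, q = -9, r = -3.
Plug into h(y) = y^3 - p y^2 - 4 r y + (4 p r - q^2):
  h(y) = y^3 - (9) y^2 - 4*(-3) y + (4*(9)*(-3) - (-9)^2)
       = y^3 + (-9) y^2 + (12) y + (-189).
Simplifying: h(y) = y^3 - 9*y^2 + 12*y - 189.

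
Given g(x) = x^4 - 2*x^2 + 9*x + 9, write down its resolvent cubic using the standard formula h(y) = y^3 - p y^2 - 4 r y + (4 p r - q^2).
h(y) = y^3 + 2*y^2 - 36*y - 153

Identify coefficients: p = -2, q = 9, r = 9.
Plug into h(y) = y^3 - p y^2 - 4 r y + (4 p r - q^2):
  h(y) = y^3 - (-2) y^2 - 4*(9) y + (4*(-2)*(9) - (9)^2)
       = y^3 + (2) y^2 + (-36) y + (-153).
Simplifying: h(y) = y^3 + 2*y^2 - 36*y - 153.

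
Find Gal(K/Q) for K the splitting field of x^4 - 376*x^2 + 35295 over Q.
Gal(K/Q) = V_4 (Klein four-group, Z/2Z × Z/2Z)

f factors as (x^2 - 181)(x^2 - 195), so the splitting field is K = Q(sqrt(181), sqrt(195)). The elements 181, 195, 35295 are all non-squares in Q, so sqrt(181) and sqrt(195) generate independent quadratic extensions. Thus [K:Q] = 4 and Gal(K/Q) is generated by the two order-2 automorphisms sqrt(181) ↦ -sqrt(181) and sqrt(195) ↦ -sqrt(195), giving V_4.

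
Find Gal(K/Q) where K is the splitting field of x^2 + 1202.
Gal(K/Q) = Z/2Z (cyclic of order 2)

x^2 + 1202 is irreducible over Q since -1202 is not a rational square. The splitting field Q(sqrt(-1202)) has degree 2 over Q, and its unique nontrivial automorphism is sqrt(-1202) ↦ -sqrt(-1202). Hence Gal(Q(sqrt(-1202))/Q) = Z/2Z.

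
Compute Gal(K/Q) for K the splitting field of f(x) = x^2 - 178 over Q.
Gal(K/Q) = Z/2Z (cyclic of order 2)

x^2 - 178 is irreducible over Q since 178 is not a rational square. The splitting field Q(sqrt(178)) has degree 2 over Q, and its unique nontrivial automorphism is sqrt(178) ↦ -sqrt(178). Hence Gal(Q(sqrt(178))/Q) = Z/2Z.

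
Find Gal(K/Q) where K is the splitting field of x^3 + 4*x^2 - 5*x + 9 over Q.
Gal(K/Q) = S_3 (symmetric group of order 6)

Compute the discriminant of x^3 + (4)*x^2 + (-5)*x + (9): Δ = -6831. Since Δ is not a rational square, the Galois group is not contained in A_3; it must be the full S_3 (irreducibility of the cubic rules out anything smaller).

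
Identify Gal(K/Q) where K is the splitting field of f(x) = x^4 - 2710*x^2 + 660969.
Gal(K/Q) = Z/2Z (cyclic of order 2)

f factors as (x^2 - 271)(x^2 - 2439), so the splitting field is K = Q(sqrt(271), sqrt(2439)). The squarefree part of 271 is 271 and the squarefree part of 2439 is also 271, so sqrt(271) and sqrt(2439) are both rational multiples of sqrt(271). Hence Q(sqrt(271)) = Q(sqrt(2439)) = Q(sqrt(271)), and the splitting field collapses to a single degree-2 extension with Galois group Z/2Z.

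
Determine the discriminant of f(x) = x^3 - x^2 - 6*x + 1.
Δ = 985

For x^3 + a x^2 + b x + c the discriminant is Δ = 18 a b c - 4 a^3 c + a^2 b^2 - 4 b^3 - 27 c^2.
Plug a = -1, b = -6, c = 1:
  18*(-1)*(-6)*(1) - 4*(-1)^3*(1) + (-1)^2*(-6)^2 - 4*(-6)^3 - 27*(1)^2
  = 108 + (4) + 36 + (864) + (-27)
  = 985.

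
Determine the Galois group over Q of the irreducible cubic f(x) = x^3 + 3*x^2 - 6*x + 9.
Gal(K/Q) = S_3 (symmetric group of order 6)

Compute the discriminant of x^3 + (3)*x^2 + (-6)*x + (9): Δ = -4887. Since Δ is not a rational square, the Galois group is not contained in A_3; it must be the full S_3 (irreducibility of the cubic rules out anything smaller).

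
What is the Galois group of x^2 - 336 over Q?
Gal(K/Q) = Z/2Z (cyclic of order 2)

x^2 - 336 is irreducible over Q since 336 is not a rational square. The splitting field Q(sqrt(336)) has degree 2 over Q, and its unique nontrivial automorphism is sqrt(336) ↦ -sqrt(336). Hence Gal(Q(sqrt(336))/Q) = Z/2Z.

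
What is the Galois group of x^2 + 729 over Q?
Gal(K/Q) = Z/2Z (cyclic of order 2)

x^2 + 729 is irreducible over Q since -729 is not a rational square. The splitting field Q(sqrt(-729)) has degree 2 over Q, and its unique nontrivial automorphism is sqrt(-729) ↦ -sqrt(-729). Hence Gal(Q(sqrt(-729))/Q) = Z/2Z.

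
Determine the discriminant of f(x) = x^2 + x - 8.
Δ = 33

For a quadratic a x^2 + b x + c the discriminant is Δ = b^2 - 4ac = (1)^2 - 4*(1)*(-8) = 1 - (-32) = 33.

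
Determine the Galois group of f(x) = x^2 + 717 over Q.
Gal(K/Q) = Z/2Z (cyclic of order 2)

x^2 + 717 is irreducible over Q since -717 is not a rational square. The splitting field Q(sqrt(-717)) has degree 2 over Q, and its unique nontrivial automorphism is sqrt(-717) ↦ -sqrt(-717). Hence Gal(Q(sqrt(-717))/Q) = Z/2Z.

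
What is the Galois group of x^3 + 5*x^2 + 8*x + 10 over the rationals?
Gal(K/Q) = S_3 (symmetric group of order 6)

Compute the discriminant of x^3 + (5)*x^2 + (8)*x + (10): Δ = -948. Since Δ is not a rational square, the Galois group is not contained in A_3; it must be the full S_3 (irreducibility of the cubic rules out anything smaller).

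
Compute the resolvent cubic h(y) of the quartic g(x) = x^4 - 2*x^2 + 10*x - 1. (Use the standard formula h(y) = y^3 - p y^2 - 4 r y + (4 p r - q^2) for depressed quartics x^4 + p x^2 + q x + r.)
h(y) = y^3 + 2*y^2 + 4*y - 92

Identify coefficients: p = -2, q = 10, r = -1.
Plug into h(y) = y^3 - p y^2 - 4 r y + (4 p r - q^2):
  h(y) = y^3 - (-2) y^2 - 4*(-1) y + (4*(-2)*(-1) - (10)^2)
       = y^3 + (2) y^2 + (4) y + (-92).
Simplifying: h(y) = y^3 + 2*y^2 + 4*y - 92.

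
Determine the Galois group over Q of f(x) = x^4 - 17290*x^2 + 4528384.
Gal(K/Q) = Z/2Z (cyclic of order 2)

f factors as (x^2 - 266)(x^2 - 17024), so the splitting field is K = Q(sqrt(266), sqrt(17024)). The squarefree part of 266 is 266 and the squarefree part of 17024 is also 266, so sqrt(266) and sqrt(17024) are both rational multiples of sqrt(266). Hence Q(sqrt(266)) = Q(sqrt(17024)) = Q(sqrt(266)), and the splitting field collapses to a single degree-2 extension with Galois group Z/2Z.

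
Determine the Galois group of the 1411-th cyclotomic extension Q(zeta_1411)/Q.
|Gal(Q(zeta_1411)/Q)| = phi(1411) = 1312; group ≅ (Z/1411Z)^* ≅ Z/16Z × Z/82Z

The n-th cyclotomic polynomial Φ_1411(x) is the minimal polynomial of zeta_1411 over Q and has degree phi(1411) = 1312. So Q(zeta_1411) is a degree-1312 Galois extension with Galois group (Z/1411Z)^*. By CRT, (Z/1411Z)^* ≅ (Z/17Z)^* × (Z/83Z)^*. Each prime-power unit group is (Z/17Z)^* ≅ Z/16Z; (Z/83Z)^* ≅ Z/82Z. Hence Gal(Q(zeta_1411)/Q) ≅ Z/16Z × Z/82Z.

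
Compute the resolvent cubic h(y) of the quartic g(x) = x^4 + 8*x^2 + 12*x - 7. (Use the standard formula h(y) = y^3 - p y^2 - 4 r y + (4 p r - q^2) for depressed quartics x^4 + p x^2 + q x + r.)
h(y) = y^3 - 8*y^2 + 28*y - 368

Identify coefficients: p = 8, q = 12, r = -7.
Plug into h(y) = y^3 - p y^2 - 4 r y + (4 p r - q^2):
  h(y) = y^3 - (8) y^2 - 4*(-7) y + (4*(8)*(-7) - (12)^2)
       = y^3 + (-8) y^2 + (28) y + (-368).
Simplifying: h(y) = y^3 - 8*y^2 + 28*y - 368.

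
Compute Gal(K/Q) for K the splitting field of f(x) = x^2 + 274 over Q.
Gal(K/Q) = Z/2Z (cyclic of order 2)

x^2 + 274 is irreducible over Q since -274 is not a rational square. The splitting field Q(sqrt(-274)) has degree 2 over Q, and its unique nontrivial automorphism is sqrt(-274) ↦ -sqrt(-274). Hence Gal(Q(sqrt(-274))/Q) = Z/2Z.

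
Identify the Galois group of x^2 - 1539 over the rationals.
Gal(K/Q) = Z/2Z (cyclic of order 2)

x^2 - 1539 is irreducible over Q since 1539 is not a rational square. The splitting field Q(sqrt(1539)) has degree 2 over Q, and its unique nontrivial automorphism is sqrt(1539) ↦ -sqrt(1539). Hence Gal(Q(sqrt(1539))/Q) = Z/2Z.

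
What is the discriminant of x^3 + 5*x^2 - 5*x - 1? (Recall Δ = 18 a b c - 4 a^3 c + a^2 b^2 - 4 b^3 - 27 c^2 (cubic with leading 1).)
Δ = 2048

For x^3 + a x^2 + b x + c the discriminant is Δ = 18 a b c - 4 a^3 c + a^2 b^2 - 4 b^3 - 27 c^2.
Plug a = 5, b = -5, c = -1:
  18*(5)*(-5)*(-1) - 4*(5)^3*(-1) + (5)^2*(-5)^2 - 4*(-5)^3 - 27*(-1)^2
  = 450 + (500) + 625 + (500) + (-27)
  = 2048.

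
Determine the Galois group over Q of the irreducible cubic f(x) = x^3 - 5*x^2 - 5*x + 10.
Gal(K/Q) = S_3 (symmetric group of order 6)

Compute the discriminant of x^3 + (-5)*x^2 + (-5)*x + (10): Δ = 7925. Since Δ is not a rational square, the Galois group is not contained in A_3; it must be the full S_3 (irreducibility of the cubic rules out anything smaller).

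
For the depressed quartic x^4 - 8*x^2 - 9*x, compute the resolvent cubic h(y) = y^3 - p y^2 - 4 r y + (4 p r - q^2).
h(y) = y^3 + 8*y^2 - 81

Identify coefficients: p = -8, q = -9, r = 0.
Plug into h(y) = y^3 - p y^2 - 4 r y + (4 p r - q^2):
  h(y) = y^3 - (-8) y^2 - 4*(0) y + (4*(-8)*(0) - (-9)^2)
       = y^3 + (8) y^2 + (0) y + (-81).
Simplifying: h(y) = y^3 + 8*y^2 - 81.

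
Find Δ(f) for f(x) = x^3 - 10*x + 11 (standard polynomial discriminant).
Δ = 733

For a depressed cubic x^3 + p x + q the discriminant is Δ = -4 p^3 - 27 q^2 = -4*(-10)^3 - 27*(11)^2 = 4000 - 3267 = 733.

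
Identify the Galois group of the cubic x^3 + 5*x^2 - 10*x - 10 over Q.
Gal(K/Q) = S_3 (symmetric group of order 6)

Compute the discriminant of x^3 + (5)*x^2 + (-10)*x + (-10): Δ = 17800. Since Δ is not a rational square, the Galois group is not contained in A_3; it must be the full S_3 (irreducibility of the cubic rules out anything smaller).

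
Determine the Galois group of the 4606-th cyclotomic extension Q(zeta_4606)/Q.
|Gal(Q(zeta_4606)/Q)| = phi(4606) = 1932; group ≅ (Z/4606Z)^* ≅ Z/42Z × Z/46Z

The n-th cyclotomic polynomial Φ_4606(x) is the minimal polynomial of zeta_4606 over Q and has degree phi(4606) = 1932. So Q(zeta_4606) is a degree-1932 Galois extension with Galois group (Z/4606Z)^*. By CRT, (Z/4606Z)^* ≅ (Z/2Z)^* × (Z/49Z)^* × (Z/47Z)^*. Each prime-power unit group is (Z/2Z)^* ≅ trivial group (order 1); (Z/49Z)^* ≅ Z/42Z; (Z/47Z)^* ≅ Z/46Z. Hence Gal(Q(zeta_4606)/Q) ≅ Z/42Z × Z/46Z.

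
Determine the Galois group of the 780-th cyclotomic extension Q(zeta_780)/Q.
|Gal(Q(zeta_780)/Q)| = phi(780) = 192; group ≅ (Z/780Z)^* ≅ Z/2Z × Z/2Z × Z/4Z × Z/12Z

The n-th cyclotomic polynomial Φ_780(x) is the minimal polynomial of zeta_780 over Q and has degree phi(780) = 192. So Q(zeta_780) is a degree-192 Galois extension with Galois group (Z/780Z)^*. By CRT, (Z/780Z)^* ≅ (Z/4Z)^* × (Z/3Z)^* × (Z/5Z)^* × (Z/13Z)^*. Each prime-power unit group is (Z/4Z)^* ≅ Z/2Z; (Z/3Z)^* ≅ Z/2Z; (Z/5Z)^* ≅ Z/4Z; (Z/13Z)^* ≅ Z/12Z. Hence Gal(Q(zeta_780)/Q) ≅ Z/2Z × Z/2Z × Z/4Z × Z/12Z.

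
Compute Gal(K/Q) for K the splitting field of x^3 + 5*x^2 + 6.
Gal(K/Q) = S_3 (symmetric group of order 6)

Compute the discriminant of x^3 + (5)*x^2 + (0)*x + (6): Δ = -3972. Since Δ is not a rational square, the Galois group is not contained in A_3; it must be the full S_3 (irreducibility of the cubic rules out anything smaller).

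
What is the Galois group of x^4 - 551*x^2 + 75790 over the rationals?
Gal(K/Q) = V_4 (Klein four-group, Z/2Z × Z/2Z)

f factors as (x^2 - 265)(x^2 - 286), so the splitting field is K = Q(sqrt(265), sqrt(286)). The elements 265, 286, 75790 are all non-squares in Q, so sqrt(265) and sqrt(286) generate independent quadratic extensions. Thus [K:Q] = 4 and Gal(K/Q) is generated by the two order-2 automorphisms sqrt(265) ↦ -sqrt(265) and sqrt(286) ↦ -sqrt(286), giving V_4.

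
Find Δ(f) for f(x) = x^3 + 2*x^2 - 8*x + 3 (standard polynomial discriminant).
Δ = 1101

For x^3 + a x^2 + b x + c the discriminant is Δ = 18 a b c - 4 a^3 c + a^2 b^2 - 4 b^3 - 27 c^2.
Plug a = 2, b = -8, c = 3:
  18*(2)*(-8)*(3) - 4*(2)^3*(3) + (2)^2*(-8)^2 - 4*(-8)^3 - 27*(3)^2
  = -864 + (-96) + 256 + (2048) + (-243)
  = 1101.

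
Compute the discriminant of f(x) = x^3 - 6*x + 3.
Δ = 621

For a depressed cubic x^3 + p x + q the discriminant is Δ = -4 p^3 - 27 q^2 = -4*(-6)^3 - 27*(3)^2 = 864 - 243 = 621.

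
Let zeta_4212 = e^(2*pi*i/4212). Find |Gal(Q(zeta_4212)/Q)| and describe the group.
|Gal(Q(zeta_4212)/Q)| = phi(4212) = 1296; group ≅ (Z/4212Z)^* ≅ Z/2Z × Z/12Z × Z/54Z

The n-th cyclotomic polynomial Φ_4212(x) is the minimal polynomial of zeta_4212 over Q and has degree phi(4212) = 1296. So Q(zeta_4212) is a degree-1296 Galois extension with Galois group (Z/4212Z)^*. By CRT, (Z/4212Z)^* ≅ (Z/4Z)^* × (Z/81Z)^* × (Z/13Z)^*. Each prime-power unit group is (Z/4Z)^* ≅ Z/2Z; (Z/81Z)^* ≅ Z/54Z; (Z/13Z)^* ≅ Z/12Z. Hence Gal(Q(zeta_4212)/Q) ≅ Z/2Z × Z/12Z × Z/54Z.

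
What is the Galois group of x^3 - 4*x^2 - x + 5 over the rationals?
Gal(K/Q) = S_3 (symmetric group of order 6)

Compute the discriminant of x^3 + (-4)*x^2 + (-1)*x + (5): Δ = 985. Since Δ is not a rational square, the Galois group is not contained in A_3; it must be the full S_3 (irreducibility of the cubic rules out anything smaller).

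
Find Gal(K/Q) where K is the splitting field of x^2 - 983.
Gal(K/Q) = Z/2Z (cyclic of order 2)

x^2 - 983 is irreducible over Q since 983 is not a rational square. The splitting field Q(sqrt(983)) has degree 2 over Q, and its unique nontrivial automorphism is sqrt(983) ↦ -sqrt(983). Hence Gal(Q(sqrt(983))/Q) = Z/2Z.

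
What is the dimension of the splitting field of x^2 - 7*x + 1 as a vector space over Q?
[K:Q] = 2

The discriminant of x^2 + (-7)*x + (1) is b^2 - 4c = 49 - (4) = 45. Since 45 is not a perfect square in Q, the polynomial is irreducible over Q. Its two roots generate a degree-2 extension, so [K:Q] = 2.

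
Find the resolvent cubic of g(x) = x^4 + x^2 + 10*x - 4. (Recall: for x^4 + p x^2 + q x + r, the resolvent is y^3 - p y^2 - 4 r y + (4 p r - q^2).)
h(y) = y^3 - y^2 + 16*y - 116

Identify coefficients: p = 1, q = 10, r = -4.
Plug into h(y) = y^3 - p y^2 - 4 r y + (4 p r - q^2):
  h(y) = y^3 - (1) y^2 - 4*(-4) y + (4*(1)*(-4) - (10)^2)
       = y^3 + (-1) y^2 + (16) y + (-116).
Simplifying: h(y) = y^3 - y^2 + 16*y - 116.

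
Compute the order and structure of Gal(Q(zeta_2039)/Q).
|Gal(Q(zeta_2039)/Q)| = phi(2039) = 2038; group ≅ (Z/2039Z)^* ≅ Z/2038Z

The n-th cyclotomic polynomial Φ_2039(x) is the minimal polynomial of zeta_2039 over Q and has degree phi(2039) = 2038. So Q(zeta_2039) is a degree-2038 Galois extension with Galois group (Z/2039Z)^*. (Z/2039Z)^* is cyclic since 2039 is an odd prime power (or 4). Hence Gal(Q(zeta_2039)/Q) ≅ Z/2038Z.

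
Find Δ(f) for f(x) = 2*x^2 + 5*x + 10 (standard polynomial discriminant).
Δ = -55

For a quadratic a x^2 + b x + c the discriminant is Δ = b^2 - 4ac = (5)^2 - 4*(2)*(10) = 25 - (80) = -55.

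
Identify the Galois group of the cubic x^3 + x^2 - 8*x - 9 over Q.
Gal(K/Q) = S_3 (symmetric group of order 6)

Compute the discriminant of x^3 + (1)*x^2 + (-8)*x + (-9): Δ = 1257. Since Δ is not a rational square, the Galois group is not contained in A_3; it must be the full S_3 (irreducibility of the cubic rules out anything smaller).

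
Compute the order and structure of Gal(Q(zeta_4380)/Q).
|Gal(Q(zeta_4380)/Q)| = phi(4380) = 1152; group ≅ (Z/4380Z)^* ≅ Z/2Z × Z/2Z × Z/4Z × Z/72Z

The n-th cyclotomic polynomial Φ_4380(x) is the minimal polynomial of zeta_4380 over Q and has degree phi(4380) = 1152. So Q(zeta_4380) is a degree-1152 Galois extension with Galois group (Z/4380Z)^*. By CRT, (Z/4380Z)^* ≅ (Z/4Z)^* × (Z/3Z)^* × (Z/5Z)^* × (Z/73Z)^*. Each prime-power unit group is (Z/4Z)^* ≅ Z/2Z; (Z/3Z)^* ≅ Z/2Z; (Z/5Z)^* ≅ Z/4Z; (Z/73Z)^* ≅ Z/72Z. Hence Gal(Q(zeta_4380)/Q) ≅ Z/2Z × Z/2Z × Z/4Z × Z/72Z.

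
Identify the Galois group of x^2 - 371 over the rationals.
Gal(K/Q) = Z/2Z (cyclic of order 2)

x^2 - 371 is irreducible over Q since 371 is not a rational square. The splitting field Q(sqrt(371)) has degree 2 over Q, and its unique nontrivial automorphism is sqrt(371) ↦ -sqrt(371). Hence Gal(Q(sqrt(371))/Q) = Z/2Z.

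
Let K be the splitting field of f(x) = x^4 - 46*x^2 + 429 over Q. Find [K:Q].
[K:Q] = 4

f factors as (x^2 - 33)(x^2 - 13); the splitting field is K = Q(sqrt(33), sqrt(13)). Since 33, 13, and 429 are all non-squares in Q, the three subfields Q(sqrt(33)), Q(sqrt(13)), Q(sqrt(429)) are distinct degree-2 extensions, so [K:Q] = 4 (Klein four Galois group).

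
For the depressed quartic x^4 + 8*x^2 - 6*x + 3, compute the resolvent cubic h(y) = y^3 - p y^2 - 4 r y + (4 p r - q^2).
h(y) = y^3 - 8*y^2 - 12*y + 60

Identify coefficients: p = 8, q = -6, r = 3.
Plug into h(y) = y^3 - p y^2 - 4 r y + (4 p r - q^2):
  h(y) = y^3 - (8) y^2 - 4*(3) y + (4*(8)*(3) - (-6)^2)
       = y^3 + (-8) y^2 + (-12) y + (60).
Simplifying: h(y) = y^3 - 8*y^2 - 12*y + 60.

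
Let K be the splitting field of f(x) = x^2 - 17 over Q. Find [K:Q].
[K:Q] = 2

The polynomial x^2 - 17 is irreducible over Q since 17 is not a perfect square. Its splitting field is Q(sqrt(17)), which has degree 2 over Q.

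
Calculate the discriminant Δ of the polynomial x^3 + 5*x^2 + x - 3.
Δ = 1008

For x^3 + a x^2 + b x + c the discriminant is Δ = 18 a b c - 4 a^3 c + a^2 b^2 - 4 b^3 - 27 c^2.
Plug a = 5, b = 1, c = -3:
  18*(5)*(1)*(-3) - 4*(5)^3*(-3) + (5)^2*(1)^2 - 4*(1)^3 - 27*(-3)^2
  = -270 + (1500) + 25 + (-4) + (-243)
  = 1008.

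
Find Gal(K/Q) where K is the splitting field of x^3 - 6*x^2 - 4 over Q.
Gal(K/Q) = S_3 (symmetric group of order 6)

Compute the discriminant of x^3 + (-6)*x^2 + (0)*x + (-4): Δ = -3888. Since Δ is not a rational square, the Galois group is not contained in A_3; it must be the full S_3 (irreducibility of the cubic rules out anything smaller).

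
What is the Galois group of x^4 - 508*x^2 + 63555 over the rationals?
Gal(K/Q) = V_4 (Klein four-group, Z/2Z × Z/2Z)

f factors as (x^2 - 223)(x^2 - 285), so the splitting field is K = Q(sqrt(223), sqrt(285)). The elements 223, 285, 63555 are all non-squares in Q, so sqrt(223) and sqrt(285) generate independent quadratic extensions. Thus [K:Q] = 4 and Gal(K/Q) is generated by the two order-2 automorphisms sqrt(223) ↦ -sqrt(223) and sqrt(285) ↦ -sqrt(285), giving V_4.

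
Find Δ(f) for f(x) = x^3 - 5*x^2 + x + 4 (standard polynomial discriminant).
Δ = 1229

For x^3 + a x^2 + b x + c the discriminant is Δ = 18 a b c - 4 a^3 c + a^2 b^2 - 4 b^3 - 27 c^2.
Plug a = -5, b = 1, c = 4:
  18*(-5)*(1)*(4) - 4*(-5)^3*(4) + (-5)^2*(1)^2 - 4*(1)^3 - 27*(4)^2
  = -360 + (2000) + 25 + (-4) + (-432)
  = 1229.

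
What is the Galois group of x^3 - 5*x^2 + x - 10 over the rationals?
Gal(K/Q) = S_3 (symmetric group of order 6)

Compute the discriminant of x^3 + (-5)*x^2 + (1)*x + (-10): Δ = -6779. Since Δ is not a rational square, the Galois group is not contained in A_3; it must be the full S_3 (irreducibility of the cubic rules out anything smaller).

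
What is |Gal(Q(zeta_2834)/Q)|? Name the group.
|Gal(Q(zeta_2834)/Q)| = phi(2834) = 1296; group ≅ (Z/2834Z)^* ≅ Z/12Z × Z/108Z

The n-th cyclotomic polynomial Φ_2834(x) is the minimal polynomial of zeta_2834 over Q and has degree phi(2834) = 1296. So Q(zeta_2834) is a degree-1296 Galois extension with Galois group (Z/2834Z)^*. By CRT, (Z/2834Z)^* ≅ (Z/2Z)^* × (Z/13Z)^* × (Z/109Z)^*. Each prime-power unit group is (Z/2Z)^* ≅ trivial group (order 1); (Z/13Z)^* ≅ Z/12Z; (Z/109Z)^* ≅ Z/108Z. Hence Gal(Q(zeta_2834)/Q) ≅ Z/12Z × Z/108Z.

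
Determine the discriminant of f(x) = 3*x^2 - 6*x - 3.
Δ = 72

For a quadratic a x^2 + b x + c the discriminant is Δ = b^2 - 4ac = (-6)^2 - 4*(3)*(-3) = 36 - (-36) = 72.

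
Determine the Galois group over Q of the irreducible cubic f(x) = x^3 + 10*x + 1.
Gal(K/Q) = S_3 (symmetric group of order 6)

Compute the discriminant of x^3 + (0)*x^2 + (10)*x + (1): Δ = -4027. Since Δ is not a rational square, the Galois group is not contained in A_3; it must be the full S_3 (irreducibility of the cubic rules out anything smaller).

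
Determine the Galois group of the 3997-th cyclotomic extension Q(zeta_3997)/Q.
|Gal(Q(zeta_3997)/Q)| = phi(3997) = 3420; group ≅ (Z/3997Z)^* ≅ Z/6Z × Z/570Z

The n-th cyclotomic polynomial Φ_3997(x) is the minimal polynomial of zeta_3997 over Q and has degree phi(3997) = 3420. So Q(zeta_3997) is a degree-3420 Galois extension with Galois group (Z/3997Z)^*. By CRT, (Z/3997Z)^* ≅ (Z/7Z)^* × (Z/571Z)^*. Each prime-power unit group is (Z/7Z)^* ≅ Z/6Z; (Z/571Z)^* ≅ Z/570Z. Hence Gal(Q(zeta_3997)/Q) ≅ Z/6Z × Z/570Z.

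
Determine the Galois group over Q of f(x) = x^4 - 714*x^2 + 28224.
Gal(K/Q) = Z/2Z (cyclic of order 2)

f factors as (x^2 - 42)(x^2 - 672), so the splitting field is K = Q(sqrt(42), sqrt(672)). The squarefree part of 42 is 42 and the squarefree part of 672 is also 42, so sqrt(42) and sqrt(672) are both rational multiples of sqrt(42). Hence Q(sqrt(42)) = Q(sqrt(672)) = Q(sqrt(42)), and the splitting field collapses to a single degree-2 extension with Galois group Z/2Z.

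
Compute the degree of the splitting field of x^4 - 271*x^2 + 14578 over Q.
[K:Q] = 4

f factors as (x^2 - 197)(x^2 - 74); the splitting field is K = Q(sqrt(197), sqrt(74)). Since 197, 74, and 14578 are all non-squares in Q, the three subfields Q(sqrt(197)), Q(sqrt(74)), Q(sqrt(14578)) are distinct degree-2 extensions, so [K:Q] = 4 (Klein four Galois group).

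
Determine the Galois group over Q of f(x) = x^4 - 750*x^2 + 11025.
Gal(K/Q) = Z/2Z (cyclic of order 2)

f factors as (x^2 - 735)(x^2 - 15), so the splitting field is K = Q(sqrt(735), sqrt(15)). The squarefree part of 735 is 15 and the squarefree part of 15 is also 15, so sqrt(735) and sqrt(15) are both rational multiples of sqrt(15). Hence Q(sqrt(735)) = Q(sqrt(15)) = Q(sqrt(15)), and the splitting field collapses to a single degree-2 extension with Galois group Z/2Z.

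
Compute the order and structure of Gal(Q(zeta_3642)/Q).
|Gal(Q(zeta_3642)/Q)| = phi(3642) = 1212; group ≅ (Z/3642Z)^* ≅ Z/2Z × Z/606Z

The n-th cyclotomic polynomial Φ_3642(x) is the minimal polynomial of zeta_3642 over Q and has degree phi(3642) = 1212. So Q(zeta_3642) is a degree-1212 Galois extension with Galois group (Z/3642Z)^*. By CRT, (Z/3642Z)^* ≅ (Z/2Z)^* × (Z/3Z)^* × (Z/607Z)^*. Each prime-power unit group is (Z/2Z)^* ≅ trivial group (order 1); (Z/3Z)^* ≅ Z/2Z; (Z/607Z)^* ≅ Z/606Z. Hence Gal(Q(zeta_3642)/Q) ≅ Z/2Z × Z/606Z.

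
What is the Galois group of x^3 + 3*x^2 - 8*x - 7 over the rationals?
Gal(K/Q) = S_3 (symmetric group of order 6)

Compute the discriminant of x^3 + (3)*x^2 + (-8)*x + (-7): Δ = 5081. Since Δ is not a rational square, the Galois group is not contained in A_3; it must be the full S_3 (irreducibility of the cubic rules out anything smaller).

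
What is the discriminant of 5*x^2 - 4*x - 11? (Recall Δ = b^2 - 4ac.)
Δ = 236

For a quadratic a x^2 + b x + c the discriminant is Δ = b^2 - 4ac = (-4)^2 - 4*(5)*(-11) = 16 - (-220) = 236.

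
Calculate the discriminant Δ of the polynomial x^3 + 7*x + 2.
Δ = -1480

For a depressed cubic x^3 + p x + q the discriminant is Δ = -4 p^3 - 27 q^2 = -4*(7)^3 - 27*(2)^2 = -1372 - 108 = -1480.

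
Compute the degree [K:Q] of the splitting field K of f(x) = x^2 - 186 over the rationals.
[K:Q] = 2

The polynomial x^2 - 186 is irreducible over Q since 186 is not a perfect square. Its splitting field is Q(sqrt(186)), which has degree 2 over Q.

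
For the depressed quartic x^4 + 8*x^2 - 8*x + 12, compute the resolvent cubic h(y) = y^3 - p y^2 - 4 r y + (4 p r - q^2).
h(y) = y^3 - 8*y^2 - 48*y + 320

Identify coefficients: p = 8, q = -8, r = 12.
Plug into h(y) = y^3 - p y^2 - 4 r y + (4 p r - q^2):
  h(y) = y^3 - (8) y^2 - 4*(12) y + (4*(8)*(12) - (-8)^2)
       = y^3 + (-8) y^2 + (-48) y + (320).
Simplifying: h(y) = y^3 - 8*y^2 - 48*y + 320.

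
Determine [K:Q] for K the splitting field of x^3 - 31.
[K:Q] = 6

x^3 - 31 has one real root r = 31^(1/3) and two complex roots r*zeta_3, r*zeta_3^2 where zeta_3 = e^(2*pi*i/3). The splitting field is Q(r, zeta_3). [Q(r):Q] = 3 and [Q(zeta_3):Q] = 2 with gcd = 1, so [Q(r, zeta_3):Q] = 3 * 2 = 6.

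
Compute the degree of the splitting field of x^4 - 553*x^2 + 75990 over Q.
[K:Q] = 4

f factors as (x^2 - 298)(x^2 - 255); the splitting field is K = Q(sqrt(298), sqrt(255)). Since 298, 255, and 75990 are all non-squares in Q, the three subfields Q(sqrt(298)), Q(sqrt(255)), Q(sqrt(75990)) are distinct degree-2 extensions, so [K:Q] = 4 (Klein four Galois group).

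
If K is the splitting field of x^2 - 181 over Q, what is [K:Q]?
[K:Q] = 2

The polynomial x^2 - 181 is irreducible over Q since 181 is not a perfect square. Its splitting field is Q(sqrt(181)), which has degree 2 over Q.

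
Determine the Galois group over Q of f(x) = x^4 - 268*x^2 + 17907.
Gal(K/Q) = V_4 (Klein four-group, Z/2Z × Z/2Z)

f factors as (x^2 - 141)(x^2 - 127), so the splitting field is K = Q(sqrt(141), sqrt(127)). The elements 141, 127, 17907 are all non-squares in Q, so sqrt(141) and sqrt(127) generate independent quadratic extensions. Thus [K:Q] = 4 and Gal(K/Q) is generated by the two order-2 automorphisms sqrt(141) ↦ -sqrt(141) and sqrt(127) ↦ -sqrt(127), giving V_4.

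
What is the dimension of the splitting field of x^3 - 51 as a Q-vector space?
[K:Q] = 6

x^3 - 51 has one real root r = 51^(1/3) and two complex roots r*zeta_3, r*zeta_3^2 where zeta_3 = e^(2*pi*i/3). The splitting field is Q(r, zeta_3). [Q(r):Q] = 3 and [Q(zeta_3):Q] = 2 with gcd = 1, so [Q(r, zeta_3):Q] = 3 * 2 = 6.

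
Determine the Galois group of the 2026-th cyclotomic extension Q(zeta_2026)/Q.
|Gal(Q(zeta_2026)/Q)| = phi(2026) = 1012; group ≅ (Z/2026Z)^* ≅ Z/1012Z

The n-th cyclotomic polynomial Φ_2026(x) is the minimal polynomial of zeta_2026 over Q and has degree phi(2026) = 1012. So Q(zeta_2026) is a degree-1012 Galois extension with Galois group (Z/2026Z)^*. By CRT, (Z/2026Z)^* ≅ (Z/2Z)^* × (Z/1013Z)^*. Each prime-power unit group is (Z/2Z)^* ≅ trivial group (order 1); (Z/1013Z)^* ≅ Z/1012Z. Hence Gal(Q(zeta_2026)/Q) ≅ Z/1012Z.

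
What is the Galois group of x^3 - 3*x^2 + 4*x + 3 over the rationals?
Gal(K/Q) = S_3 (symmetric group of order 6)

Compute the discriminant of x^3 + (-3)*x^2 + (4)*x + (3): Δ = -679. Since Δ is not a rational square, the Galois group is not contained in A_3; it must be the full S_3 (irreducibility of the cubic rules out anything smaller).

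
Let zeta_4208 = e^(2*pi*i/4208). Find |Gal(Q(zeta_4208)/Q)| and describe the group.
|Gal(Q(zeta_4208)/Q)| = phi(4208) = 2096; group ≅ (Z/4208Z)^* ≅ Z/2Z × Z/4Z × Z/262Z

The n-th cyclotomic polynomial Φ_4208(x) is the minimal polynomial of zeta_4208 over Q and has degree phi(4208) = 2096. So Q(zeta_4208) is a degree-2096 Galois extension with Galois group (Z/4208Z)^*. By CRT, (Z/4208Z)^* ≅ (Z/16Z)^* × (Z/263Z)^*. Each prime-power unit group is (Z/16Z)^* ≅ Z/2Z × Z/4Z; (Z/263Z)^* ≅ Z/262Z. Hence Gal(Q(zeta_4208)/Q) ≅ Z/2Z × Z/4Z × Z/262Z.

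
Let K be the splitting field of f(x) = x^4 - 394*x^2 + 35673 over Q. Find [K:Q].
[K:Q] = 4

f factors as (x^2 - 141)(x^2 - 253); the splitting field is K = Q(sqrt(141), sqrt(253)). Since 141, 253, and 35673 are all non-squares in Q, the three subfields Q(sqrt(141)), Q(sqrt(253)), Q(sqrt(35673)) are distinct degree-2 extensions, so [K:Q] = 4 (Klein four Galois group).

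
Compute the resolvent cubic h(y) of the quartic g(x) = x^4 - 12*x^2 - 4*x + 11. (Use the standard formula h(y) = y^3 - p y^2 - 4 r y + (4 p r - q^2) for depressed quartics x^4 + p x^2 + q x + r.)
h(y) = y^3 + 12*y^2 - 44*y - 544

Identify coefficients: p = -12, q = -4, r = 11.
Plug into h(y) = y^3 - p y^2 - 4 r y + (4 p r - q^2):
  h(y) = y^3 - (-12) y^2 - 4*(11) y + (4*(-12)*(11) - (-4)^2)
       = y^3 + (12) y^2 + (-44) y + (-544).
Simplifying: h(y) = y^3 + 12*y^2 - 44*y - 544.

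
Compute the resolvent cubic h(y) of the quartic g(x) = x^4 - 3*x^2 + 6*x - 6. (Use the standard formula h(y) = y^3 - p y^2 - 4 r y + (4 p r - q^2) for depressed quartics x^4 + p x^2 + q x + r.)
h(y) = y^3 + 3*y^2 + 24*y + 36

Identify coefficients: p = -3, q = 6, r = -6.
Plug into h(y) = y^3 - p y^2 - 4 r y + (4 p r - q^2):
  h(y) = y^3 - (-3) y^2 - 4*(-6) y + (4*(-3)*(-6) - (6)^2)
       = y^3 + (3) y^2 + (24) y + (36).
Simplifying: h(y) = y^3 + 3*y^2 + 24*y + 36.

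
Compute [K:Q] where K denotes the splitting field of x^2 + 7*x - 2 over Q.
[K:Q] = 2

The discriminant of x^2 + (7)*x + (-2) is b^2 - 4c = 49 - (-8) = 57. Since 57 is not a perfect square in Q, the polynomial is irreducible over Q. Its two roots generate a degree-2 extension, so [K:Q] = 2.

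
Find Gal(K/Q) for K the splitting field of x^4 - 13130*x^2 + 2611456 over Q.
Gal(K/Q) = Z/2Z (cyclic of order 2)

f factors as (x^2 - 202)(x^2 - 12928), so the splitting field is K = Q(sqrt(202), sqrt(12928)). The squarefree part of 202 is 202 and the squarefree part of 12928 is also 202, so sqrt(202) and sqrt(12928) are both rational multiples of sqrt(202). Hence Q(sqrt(202)) = Q(sqrt(12928)) = Q(sqrt(202)), and the splitting field collapses to a single degree-2 extension with Galois group Z/2Z.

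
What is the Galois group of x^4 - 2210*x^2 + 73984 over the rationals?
Gal(K/Q) = Z/2Z (cyclic of order 2)

f factors as (x^2 - 2176)(x^2 - 34), so the splitting field is K = Q(sqrt(2176), sqrt(34)). The squarefree part of 2176 is 34 and the squarefree part of 34 is also 34, so sqrt(2176) and sqrt(34) are both rational multiples of sqrt(34). Hence Q(sqrt(2176)) = Q(sqrt(34)) = Q(sqrt(34)), and the splitting field collapses to a single degree-2 extension with Galois group Z/2Z.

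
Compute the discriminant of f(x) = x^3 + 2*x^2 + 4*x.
Δ = -192

For x^3 + a x^2 + b x + c the discriminant is Δ = 18 a b c - 4 a^3 c + a^2 b^2 - 4 b^3 - 27 c^2.
Plug a = 2, b = 4, c = 0:
  18*(2)*(4)*(0) - 4*(2)^3*(0) + (2)^2*(4)^2 - 4*(4)^3 - 27*(0)^2
  = 0 + (0) + 64 + (-256) + (0)
  = -192.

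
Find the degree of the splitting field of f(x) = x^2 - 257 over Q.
[K:Q] = 2

The polynomial x^2 - 257 is irreducible over Q since 257 is not a perfect square. Its splitting field is Q(sqrt(257)), which has degree 2 over Q.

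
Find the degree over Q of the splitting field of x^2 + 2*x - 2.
[K:Q] = 2

The discriminant of x^2 + (2)*x + (-2) is b^2 - 4c = 4 - (-8) = 12. Since 12 is not a perfect square in Q, the polynomial is irreducible over Q. Its two roots generate a degree-2 extension, so [K:Q] = 2.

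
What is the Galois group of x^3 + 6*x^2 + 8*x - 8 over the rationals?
Gal(K/Q) = S_3 (symmetric group of order 6)

Compute the discriminant of x^3 + (6)*x^2 + (8)*x + (-8): Δ = -1472. Since Δ is not a rational square, the Galois group is not contained in A_3; it must be the full S_3 (irreducibility of the cubic rules out anything smaller).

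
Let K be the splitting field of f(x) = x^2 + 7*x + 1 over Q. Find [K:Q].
[K:Q] = 2

The discriminant of x^2 + (7)*x + (1) is b^2 - 4c = 49 - (4) = 45. Since 45 is not a perfect square in Q, the polynomial is irreducible over Q. Its two roots generate a degree-2 extension, so [K:Q] = 2.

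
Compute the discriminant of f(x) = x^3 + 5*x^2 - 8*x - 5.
Δ = 9073

For x^3 + a x^2 + b x + c the discriminant is Δ = 18 a b c - 4 a^3 c + a^2 b^2 - 4 b^3 - 27 c^2.
Plug a = 5, b = -8, c = -5:
  18*(5)*(-8)*(-5) - 4*(5)^3*(-5) + (5)^2*(-8)^2 - 4*(-8)^3 - 27*(-5)^2
  = 3600 + (2500) + 1600 + (2048) + (-675)
  = 9073.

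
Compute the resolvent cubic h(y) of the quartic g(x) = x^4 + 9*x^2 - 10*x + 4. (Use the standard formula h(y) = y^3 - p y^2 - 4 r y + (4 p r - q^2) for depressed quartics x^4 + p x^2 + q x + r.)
h(y) = y^3 - 9*y^2 - 16*y + 44

Identify coefficients: p = 9, q = -10, r = 4.
Plug into h(y) = y^3 - p y^2 - 4 r y + (4 p r - q^2):
  h(y) = y^3 - (9) y^2 - 4*(4) y + (4*(9)*(4) - (-10)^2)
       = y^3 + (-9) y^2 + (-16) y + (44).
Simplifying: h(y) = y^3 - 9*y^2 - 16*y + 44.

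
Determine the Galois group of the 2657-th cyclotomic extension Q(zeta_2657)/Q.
|Gal(Q(zeta_2657)/Q)| = phi(2657) = 2656; group ≅ (Z/2657Z)^* ≅ Z/2656Z

The n-th cyclotomic polynomial Φ_2657(x) is the minimal polynomial of zeta_2657 over Q and has degree phi(2657) = 2656. So Q(zeta_2657) is a degree-2656 Galois extension with Galois group (Z/2657Z)^*. (Z/2657Z)^* is cyclic since 2657 is an odd prime power (or 4). Hence Gal(Q(zeta_2657)/Q) ≅ Z/2656Z.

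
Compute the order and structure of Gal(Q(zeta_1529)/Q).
|Gal(Q(zeta_1529)/Q)| = phi(1529) = 1380; group ≅ (Z/1529Z)^* ≅ Z/10Z × Z/138Z

The n-th cyclotomic polynomial Φ_1529(x) is the minimal polynomial of zeta_1529 over Q and has degree phi(1529) = 1380. So Q(zeta_1529) is a degree-1380 Galois extension with Galois group (Z/1529Z)^*. By CRT, (Z/1529Z)^* ≅ (Z/11Z)^* × (Z/139Z)^*. Each prime-power unit group is (Z/11Z)^* ≅ Z/10Z; (Z/139Z)^* ≅ Z/138Z. Hence Gal(Q(zeta_1529)/Q) ≅ Z/10Z × Z/138Z.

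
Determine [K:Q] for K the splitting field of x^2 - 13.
[K:Q] = 2

The polynomial x^2 - 13 is irreducible over Q since 13 is not a perfect square. Its splitting field is Q(sqrt(13)), which has degree 2 over Q.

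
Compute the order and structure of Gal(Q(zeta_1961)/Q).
|Gal(Q(zeta_1961)/Q)| = phi(1961) = 1872; group ≅ (Z/1961Z)^* ≅ Z/36Z × Z/52Z

The n-th cyclotomic polynomial Φ_1961(x) is the minimal polynomial of zeta_1961 over Q and has degree phi(1961) = 1872. So Q(zeta_1961) is a degree-1872 Galois extension with Galois group (Z/1961Z)^*. By CRT, (Z/1961Z)^* ≅ (Z/37Z)^* × (Z/53Z)^*. Each prime-power unit group is (Z/37Z)^* ≅ Z/36Z; (Z/53Z)^* ≅ Z/52Z. Hence Gal(Q(zeta_1961)/Q) ≅ Z/36Z × Z/52Z.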